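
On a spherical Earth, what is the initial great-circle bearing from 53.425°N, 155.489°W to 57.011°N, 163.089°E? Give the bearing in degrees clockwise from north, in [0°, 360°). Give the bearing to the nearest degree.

Δλ = 163.089 − -155.489 = 318.578°; wrapped into (−180°, 180°]: -41.422°.
θ = atan2( sin Δλ · cos φ₂ , cos φ₁ · sin φ₂ − sin φ₁ · cos φ₂ · cos Δλ )
  = atan2(-0.36023, 0.17192) = -64.486° → normalised to [0°, 360°): 295.514°.

296°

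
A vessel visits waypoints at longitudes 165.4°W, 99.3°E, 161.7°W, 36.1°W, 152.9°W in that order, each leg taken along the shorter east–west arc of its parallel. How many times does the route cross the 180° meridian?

Leg 1: -165.4° → +99.3°, shortest Δλ = -95.3° (west) — crosses 180°.
Leg 2: +99.3° → -161.7°, shortest Δλ = 99.0° (east) — crosses 180°.
Leg 3: -161.7° → -36.1°, shortest Δλ = 125.6° (east) — does not cross 180°.
Leg 4: -36.1° → -152.9°, shortest Δλ = -116.8° (west) — does not cross 180°.
Total crossings: 2.

2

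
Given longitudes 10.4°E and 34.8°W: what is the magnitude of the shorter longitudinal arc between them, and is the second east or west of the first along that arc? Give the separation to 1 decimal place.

45.2° west

Raw difference: -34.8 − 10.4 = -45.2°.
Normalise into (−180°, 180°]: -45.2° stays -45.2°.
Negative ⇒ the second point lies to the west; separation 45.2°.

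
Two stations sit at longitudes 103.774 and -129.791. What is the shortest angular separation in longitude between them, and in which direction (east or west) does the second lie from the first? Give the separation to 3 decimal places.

126.435° east

Raw difference: -129.791 − 103.774 = -233.565°.
Normalise into (−180°, 180°]: -233.565° + 360° = 126.435°.
Positive ⇒ the second point lies to the east; separation 126.435°.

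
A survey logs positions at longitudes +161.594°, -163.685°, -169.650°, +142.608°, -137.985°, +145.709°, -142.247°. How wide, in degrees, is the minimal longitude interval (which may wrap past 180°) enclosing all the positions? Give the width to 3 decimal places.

79.407°

Sort the longitudes: -169.650°, -163.685°, -142.247°, -137.985°, +142.608°, +145.709°, +161.594°.
Eastward gaps between consecutive values (wrapping around): 5.965°, 21.438°, 4.262°, 280.593°, 3.101°, 15.885°, 28.756°.
Largest gap = 280.593° ⇒ minimal covering band is its complement: 360° − 280.593° = 79.407°.
Band runs from +142.608° eastward to -137.985°, crossing the antimeridian.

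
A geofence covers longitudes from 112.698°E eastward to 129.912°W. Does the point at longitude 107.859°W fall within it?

No

Band width going east from +112.698° to -129.912°: ((-129.912 − 112.698) mod 360) = 117.390°.
Offset of -107.859° east of the west edge: ((-107.859 − 112.698) mod 360) = 139.443°.
139.443° > 117.390° ⇒ outside.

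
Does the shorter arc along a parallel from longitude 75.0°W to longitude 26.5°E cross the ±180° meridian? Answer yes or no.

No

Signed shortest Δλ = ((26.5 − -75.0 + 180) mod 360) − 180 = 101.5°.
Going east by 101.5° from -75.0° reaches +26.5° without touching 180°.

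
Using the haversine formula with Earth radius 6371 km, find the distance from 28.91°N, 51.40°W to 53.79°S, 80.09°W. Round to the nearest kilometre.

Δλ = -80.09 − -51.40 = -28.69°.
Δφ = -53.79 − 28.91 = -82.70°.
a = sin²(Δφ/2) + cos φ₁ · cos φ₂ · sin²(Δλ/2) = 0.468212.
c = 2·atan2(√a, √(1−a)) = 1.50718 rad → d = 6371·c ≈ 9602.22 km.

9602 km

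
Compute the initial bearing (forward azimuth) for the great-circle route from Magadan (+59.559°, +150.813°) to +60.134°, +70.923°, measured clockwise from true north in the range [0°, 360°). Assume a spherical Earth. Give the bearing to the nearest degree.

307°

Δλ = 70.923 − 150.813 = -79.890°.
θ = atan2( sin Δλ · cos φ₂ , cos φ₁ · sin φ₂ − sin φ₁ · cos φ₂ · cos Δλ )
  = atan2(-0.49024, 0.36400) = -53.406° → normalised to [0°, 360°): 306.594°.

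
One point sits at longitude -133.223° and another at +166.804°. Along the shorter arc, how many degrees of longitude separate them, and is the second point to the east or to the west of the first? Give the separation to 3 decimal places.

Raw difference: 166.804 − -133.223 = 300.027°.
Normalise into (−180°, 180°]: 300.027° − 360° = -59.973°.
Negative ⇒ the second point lies to the west; separation 59.973°.

59.973° west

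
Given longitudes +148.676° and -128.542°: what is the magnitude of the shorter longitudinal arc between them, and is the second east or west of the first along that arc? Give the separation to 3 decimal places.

82.782° east

Raw difference: -128.542 − 148.676 = -277.218°.
Normalise into (−180°, 180°]: -277.218° + 360° = 82.782°.
Positive ⇒ the second point lies to the east; separation 82.782°.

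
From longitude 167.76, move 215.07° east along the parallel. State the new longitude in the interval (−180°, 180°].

Start at +167.76°; shift +215.07° → +382.83°.
+382.83° lies outside (−180°, 180°]; subtract 360° → +22.83°.

+22.83°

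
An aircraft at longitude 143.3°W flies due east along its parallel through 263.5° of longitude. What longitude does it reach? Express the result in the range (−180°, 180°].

Start at -143.3°; shift +263.5° → +120.2°.
+120.2° already lies in (−180°, 180°].

120.2°E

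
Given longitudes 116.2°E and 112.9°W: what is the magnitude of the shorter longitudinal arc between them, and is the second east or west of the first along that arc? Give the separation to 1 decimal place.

130.9° east

Raw difference: -112.9 − 116.2 = -229.1°.
Normalise into (−180°, 180°]: -229.1° + 360° = 130.9°.
Positive ⇒ the second point lies to the east; separation 130.9°.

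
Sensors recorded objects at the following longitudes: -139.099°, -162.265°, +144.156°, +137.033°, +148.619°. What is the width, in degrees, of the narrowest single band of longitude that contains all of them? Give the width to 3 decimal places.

83.868°

Sort the longitudes: -162.265°, -139.099°, +137.033°, +144.156°, +148.619°.
Eastward gaps between consecutive values (wrapping around): 23.166°, 276.132°, 7.123°, 4.463°, 49.116°.
Largest gap = 276.132° ⇒ minimal covering band is its complement: 360° − 276.132° = 83.868°.
Band runs from +137.033° eastward to -139.099°, crossing the antimeridian.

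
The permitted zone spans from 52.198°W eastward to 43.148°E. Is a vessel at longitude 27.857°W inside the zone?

Band width going east from -52.198° to +43.148°: ((43.148 − -52.198) mod 360) = 95.346°.
Offset of -27.857° east of the west edge: ((-27.857 − -52.198) mod 360) = 24.341°.
24.341° ≤ 95.346° ⇒ inside.

Yes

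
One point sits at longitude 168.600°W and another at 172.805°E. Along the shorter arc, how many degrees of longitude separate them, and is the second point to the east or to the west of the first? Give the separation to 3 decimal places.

18.595° west

Raw difference: 172.805 − -168.600 = 341.405°.
Normalise into (−180°, 180°]: 341.405° − 360° = -18.595°.
Negative ⇒ the second point lies to the west; separation 18.595°.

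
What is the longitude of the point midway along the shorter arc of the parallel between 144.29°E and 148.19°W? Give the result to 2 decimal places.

178.05°E

Signed shortest Δλ from +144.29° to -148.19° is +67.52°.
Midpoint longitude = +144.29° + (+67.52°)/2 = +144.29° + 33.76° = +178.05°.
(The naïve average (+144.29 + -148.19)/2 = -1.95° is on the wrong side of the globe.)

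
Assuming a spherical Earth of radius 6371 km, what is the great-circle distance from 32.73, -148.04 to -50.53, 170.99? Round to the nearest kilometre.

10094 km

Δλ = 170.99 − -148.04 = 319.03°; wrapped into (−180°, 180°]: -40.97°.
Δφ = -50.53 − 32.73 = -83.26°.
a = sin²(Δφ/2) + cos φ₁ · cos φ₂ · sin²(Δλ/2) = 0.506810.
c = 2·atan2(√a, √(1−a)) = 1.58442 rad → d = 6371·c ≈ 10094.32 km.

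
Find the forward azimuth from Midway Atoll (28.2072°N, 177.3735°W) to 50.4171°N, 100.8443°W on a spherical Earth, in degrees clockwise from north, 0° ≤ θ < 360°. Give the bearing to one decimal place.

Δλ = -100.8443 − -177.3735 = 76.5292°.
θ = atan2( sin Δλ · cos φ₂ , cos φ₁ · sin φ₂ − sin φ₁ · cos φ₂ · cos Δλ )
  = atan2(0.61966, 0.60902) = 45.496° → normalised to [0°, 360°): 45.496°.

45.5°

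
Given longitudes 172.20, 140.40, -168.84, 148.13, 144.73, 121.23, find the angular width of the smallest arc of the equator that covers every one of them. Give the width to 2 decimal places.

69.93°

Sort the longitudes: -168.84°, +121.23°, +140.40°, +144.73°, +148.13°, +172.20°.
Eastward gaps between consecutive values (wrapping around): 290.07°, 19.17°, 4.33°, 3.40°, 24.07°, 18.96°.
Largest gap = 290.07° ⇒ minimal covering band is its complement: 360° − 290.07° = 69.93°.
Band runs from +121.23° eastward to -168.84°, crossing the antimeridian.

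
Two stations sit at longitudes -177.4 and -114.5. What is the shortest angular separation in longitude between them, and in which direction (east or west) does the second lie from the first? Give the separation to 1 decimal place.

62.9° east

Raw difference: -114.5 − -177.4 = 62.9°.
Normalise into (−180°, 180°]: 62.9° stays 62.9°.
Positive ⇒ the second point lies to the east; separation 62.9°.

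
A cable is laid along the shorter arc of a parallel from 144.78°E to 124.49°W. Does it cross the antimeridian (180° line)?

Yes

Naïve |-124.49 − 144.78| = 269.27° > 180°, so the shorter arc goes the other way round — across 180°.
Signed shortest Δλ = ((-124.49 − 144.78 + 180) mod 360) − 180 = 90.73°.
Going east by 90.73° from +144.78° passes through 180° before reaching -124.49°.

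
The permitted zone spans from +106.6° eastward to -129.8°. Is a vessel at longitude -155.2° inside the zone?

Yes

Band width going east from +106.6° to -129.8°: ((-129.8 − 106.6) mod 360) = 123.6°.
Offset of -155.2° east of the west edge: ((-155.2 − 106.6) mod 360) = 98.2°.
98.2° ≤ 123.6° ⇒ inside.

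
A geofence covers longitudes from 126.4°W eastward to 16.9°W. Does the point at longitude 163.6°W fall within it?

Band width going east from -126.4° to -16.9°: ((-16.9 − -126.4) mod 360) = 109.5°.
Offset of -163.6° east of the west edge: ((-163.6 − -126.4) mod 360) = 322.8°.
322.8° > 109.5° ⇒ outside.

No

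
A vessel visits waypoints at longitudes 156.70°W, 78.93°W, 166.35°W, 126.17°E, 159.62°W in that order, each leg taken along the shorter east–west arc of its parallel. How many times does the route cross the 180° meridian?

Leg 1: -156.70° → -78.93°, shortest Δλ = 77.77° (east) — does not cross 180°.
Leg 2: -78.93° → -166.35°, shortest Δλ = -87.42° (west) — does not cross 180°.
Leg 3: -166.35° → +126.17°, shortest Δλ = -67.48° (west) — crosses 180°.
Leg 4: +126.17° → -159.62°, shortest Δλ = 74.21° (east) — crosses 180°.
Total crossings: 2.

2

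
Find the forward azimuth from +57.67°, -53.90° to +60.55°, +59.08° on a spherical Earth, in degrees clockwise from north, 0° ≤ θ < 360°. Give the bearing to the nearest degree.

36°

Δλ = 59.08 − -53.90 = 112.98°.
θ = atan2( sin Δλ · cos φ₂ , cos φ₁ · sin φ₂ − sin φ₁ · cos φ₂ · cos Δλ )
  = atan2(0.45265, 0.62789) = 35.788° → normalised to [0°, 360°): 35.788°.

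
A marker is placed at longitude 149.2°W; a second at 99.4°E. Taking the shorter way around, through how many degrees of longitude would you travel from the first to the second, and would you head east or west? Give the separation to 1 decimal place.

Raw difference: 99.4 − -149.2 = 248.6°.
Normalise into (−180°, 180°]: 248.6° − 360° = -111.4°.
Negative ⇒ the second point lies to the west; separation 111.4°.

111.4° west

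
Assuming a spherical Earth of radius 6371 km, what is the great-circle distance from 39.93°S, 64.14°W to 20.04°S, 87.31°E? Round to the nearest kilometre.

Δλ = 87.31 − -64.14 = 151.45°.
Δφ = -20.04 − -39.93 = 19.89°.
a = sin²(Δφ/2) + cos φ₁ · cos φ₂ · sin²(Δλ/2) = 0.706426.
c = 2·atan2(√a, √(1−a)) = 1.99638 rad → d = 6371·c ≈ 12718.94 km.

12719 km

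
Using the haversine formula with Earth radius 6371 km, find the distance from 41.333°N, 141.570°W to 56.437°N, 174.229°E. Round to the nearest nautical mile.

1922 nmi

Δλ = 174.229 − -141.570 = 315.799°; wrapped into (−180°, 180°]: -44.201°.
Δφ = 56.437 − 41.333 = 15.104°.
a = sin²(Δφ/2) + cos φ₁ · cos φ₂ · sin²(Δλ/2) = 0.076035.
c = 2·atan2(√a, √(1−a)) = 0.55873 rad → d = 6371·c ≈ 3559.65 km ≈ 1922.06 nmi.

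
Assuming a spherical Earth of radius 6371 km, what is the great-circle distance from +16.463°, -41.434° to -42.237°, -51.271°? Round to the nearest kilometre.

Δλ = -51.271 − -41.434 = -9.837°.
Δφ = -42.237 − 16.463 = -58.700°.
a = sin²(Δφ/2) + cos φ₁ · cos φ₂ · sin²(Δλ/2) = 0.245460.
c = 2·atan2(√a, √(1−a)) = 1.03668 rad → d = 6371·c ≈ 6604.69 km.

6605 km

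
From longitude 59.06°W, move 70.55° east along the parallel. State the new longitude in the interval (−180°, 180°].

Start at -59.06°; shift +70.55° → +11.49°.
+11.49° already lies in (−180°, 180°].

11.49°E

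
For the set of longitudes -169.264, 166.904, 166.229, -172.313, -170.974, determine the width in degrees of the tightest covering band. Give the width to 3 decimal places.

24.507°

Sort the longitudes: -172.313°, -170.974°, -169.264°, +166.229°, +166.904°.
Eastward gaps between consecutive values (wrapping around): 1.339°, 1.710°, 335.493°, 0.675°, 20.783°.
Largest gap = 335.493° ⇒ minimal covering band is its complement: 360° − 335.493° = 24.507°.
Band runs from +166.229° eastward to -169.264°, crossing the antimeridian.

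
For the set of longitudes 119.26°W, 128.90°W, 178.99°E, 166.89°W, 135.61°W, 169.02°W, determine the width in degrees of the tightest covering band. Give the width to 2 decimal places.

Sort the longitudes: -169.02°, -166.89°, -135.61°, -128.90°, -119.26°, +178.99°.
Eastward gaps between consecutive values (wrapping around): 2.13°, 31.28°, 6.71°, 9.64°, 298.25°, 11.99°.
Largest gap = 298.25° ⇒ minimal covering band is its complement: 360° − 298.25° = 61.75°.
Band runs from +178.99° eastward to -119.26°, crossing the antimeridian.

61.75°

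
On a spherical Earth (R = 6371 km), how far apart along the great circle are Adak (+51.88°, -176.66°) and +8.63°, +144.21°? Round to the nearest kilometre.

Δλ = 144.21 − -176.66 = 320.87°; wrapped into (−180°, 180°]: -39.13°.
Δφ = 8.63 − 51.88 = -43.25°.
a = sin²(Δφ/2) + cos φ₁ · cos φ₂ · sin²(Δλ/2) = 0.204257.
c = 2·atan2(√a, √(1−a)) = 0.93790 rad → d = 6371·c ≈ 5975.34 km.

5975 km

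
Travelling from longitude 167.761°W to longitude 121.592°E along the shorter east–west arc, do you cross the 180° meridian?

Yes

Naïve |121.592 − -167.761| = 289.353° > 180°, so the shorter arc goes the other way round — across 180°.
Signed shortest Δλ = ((121.592 − -167.761 + 180) mod 360) − 180 = -70.647°.
Going west by 70.647° from -167.761° passes through 180° before reaching +121.592°.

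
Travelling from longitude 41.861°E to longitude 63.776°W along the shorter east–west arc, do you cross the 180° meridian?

Signed shortest Δλ = ((-63.776 − 41.861 + 180) mod 360) − 180 = -105.637°.
Going west by 105.637° from +41.861° reaches -63.776° without touching 180°.

No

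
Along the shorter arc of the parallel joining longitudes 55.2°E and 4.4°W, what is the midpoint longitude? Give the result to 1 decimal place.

25.4°E

Signed shortest Δλ from +55.2° to -4.4° is -59.6°.
Midpoint longitude = +55.2° + (-59.6°)/2 = +55.2° − 29.8° = +25.4°.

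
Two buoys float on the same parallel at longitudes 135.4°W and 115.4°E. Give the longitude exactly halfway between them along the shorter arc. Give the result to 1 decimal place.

Signed shortest Δλ from -135.4° to +115.4° is -109.2°.
Midpoint longitude = -135.4° + (-109.2°)/2 = -135.4° − 54.6° = -190.0°.
Normalise into (−180°, 180°]: +170.0°.
(The naïve average (-135.4 + +115.4)/2 = -10.0° is on the wrong side of the globe.)

170.0°E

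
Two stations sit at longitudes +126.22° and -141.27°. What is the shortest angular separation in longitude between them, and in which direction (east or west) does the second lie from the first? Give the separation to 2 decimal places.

92.51° east

Raw difference: -141.27 − 126.22 = -267.49°.
Normalise into (−180°, 180°]: -267.49° + 360° = 92.51°.
Positive ⇒ the second point lies to the east; separation 92.51°.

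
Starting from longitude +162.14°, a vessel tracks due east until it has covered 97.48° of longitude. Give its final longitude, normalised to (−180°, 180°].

-100.38°

Start at +162.14°; shift +97.48° → +259.62°.
+259.62° lies outside (−180°, 180°]; subtract 360° → -100.38°.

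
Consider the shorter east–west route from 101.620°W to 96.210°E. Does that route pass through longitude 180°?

Naïve |96.210 − -101.620| = 197.83° > 180°, so the shorter arc goes the other way round — across 180°.
Signed shortest Δλ = ((96.210 − -101.620 + 180) mod 360) − 180 = -162.17°.
Going west by 162.17° from -101.620° passes through 180° before reaching +96.210°.

Yes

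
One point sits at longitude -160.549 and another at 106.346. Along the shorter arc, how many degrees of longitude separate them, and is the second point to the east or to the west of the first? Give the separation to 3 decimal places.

93.105° west

Raw difference: 106.346 − -160.549 = 266.895°.
Normalise into (−180°, 180°]: 266.895° − 360° = -93.105°.
Negative ⇒ the second point lies to the west; separation 93.105°.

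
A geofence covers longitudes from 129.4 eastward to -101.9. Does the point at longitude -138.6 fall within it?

Band width going east from +129.4° to -101.9°: ((-101.9 − 129.4) mod 360) = 128.7°.
Offset of -138.6° east of the west edge: ((-138.6 − 129.4) mod 360) = 92.0°.
92.0° ≤ 128.7° ⇒ inside.

Yes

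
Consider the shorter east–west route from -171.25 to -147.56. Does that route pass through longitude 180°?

No

Signed shortest Δλ = ((-147.56 − -171.25 + 180) mod 360) − 180 = 23.69°.
Going east by 23.69° from -171.25° reaches -147.56° without touching 180°.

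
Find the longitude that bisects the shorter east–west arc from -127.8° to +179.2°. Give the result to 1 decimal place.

-154.3°

Signed shortest Δλ from -127.8° to +179.2° is -53.0°.
Midpoint longitude = -127.8° + (-53.0°)/2 = -127.8° − 26.5° = -154.3°.
(The naïve average (-127.8 + +179.2)/2 = 25.7° is on the wrong side of the globe.)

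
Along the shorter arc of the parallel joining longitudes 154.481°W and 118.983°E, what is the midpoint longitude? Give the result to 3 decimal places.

162.251°E

Signed shortest Δλ from -154.481° to +118.983° is -86.536°.
Midpoint longitude = -154.481° + (-86.536°)/2 = -154.481° − 43.268° = -197.749°.
Normalise into (−180°, 180°]: +162.251°.
(The naïve average (-154.481 + +118.983)/2 = -17.749° is on the wrong side of the globe.)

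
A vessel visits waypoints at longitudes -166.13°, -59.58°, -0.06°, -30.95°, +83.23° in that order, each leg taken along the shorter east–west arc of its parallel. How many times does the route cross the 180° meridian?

Leg 1: -166.13° → -59.58°, shortest Δλ = 106.55° (east) — does not cross 180°.
Leg 2: -59.58° → -0.06°, shortest Δλ = 59.52° (east) — does not cross 180°.
Leg 3: -0.06° → -30.95°, shortest Δλ = -30.89° (west) — does not cross 180°.
Leg 4: -30.95° → +83.23°, shortest Δλ = 114.18° (east) — does not cross 180°.
Total crossings: 0.

0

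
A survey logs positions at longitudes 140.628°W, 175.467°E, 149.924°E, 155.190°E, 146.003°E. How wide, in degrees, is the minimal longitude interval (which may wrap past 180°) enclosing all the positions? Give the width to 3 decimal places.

Sort the longitudes: -140.628°, +146.003°, +149.924°, +155.190°, +175.467°.
Eastward gaps between consecutive values (wrapping around): 286.631°, 3.921°, 5.266°, 20.277°, 43.905°.
Largest gap = 286.631° ⇒ minimal covering band is its complement: 360° − 286.631° = 73.369°.
Band runs from +146.003° eastward to -140.628°, crossing the antimeridian.

73.369°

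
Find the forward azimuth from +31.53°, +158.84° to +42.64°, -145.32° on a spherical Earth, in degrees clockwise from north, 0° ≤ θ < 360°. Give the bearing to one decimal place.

59.3°

Δλ = -145.32 − 158.84 = -304.16°; wrapped into (−180°, 180°]: 55.84°.
θ = atan2( sin Δλ · cos φ₂ , cos φ₁ · sin φ₂ − sin φ₁ · cos φ₂ · cos Δλ )
  = atan2(0.60871, 0.36138) = 59.303° → normalised to [0°, 360°): 59.303°.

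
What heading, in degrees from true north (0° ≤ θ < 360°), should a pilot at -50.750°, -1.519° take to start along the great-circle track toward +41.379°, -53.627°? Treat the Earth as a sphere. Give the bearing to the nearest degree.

323°

Δλ = -53.627 − -1.519 = -52.108°.
θ = atan2( sin Δλ · cos φ₂ , cos φ₁ · sin φ₂ − sin φ₁ · cos φ₂ · cos Δλ )
  = atan2(-0.59216, 0.77512) = -37.378° → normalised to [0°, 360°): 322.622°.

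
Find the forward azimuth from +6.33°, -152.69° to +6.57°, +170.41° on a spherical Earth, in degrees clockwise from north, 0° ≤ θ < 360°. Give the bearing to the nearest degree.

Δλ = 170.41 − -152.69 = 323.10°; wrapped into (−180°, 180°]: -36.90°.
θ = atan2( sin Δλ · cos φ₂ , cos φ₁ · sin φ₂ − sin φ₁ · cos φ₂ · cos Δλ )
  = atan2(-0.59648, 0.02613) = -87.492° → normalised to [0°, 360°): 272.508°.

273°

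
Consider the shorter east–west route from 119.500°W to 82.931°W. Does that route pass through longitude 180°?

No

Signed shortest Δλ = ((-82.931 − -119.500 + 180) mod 360) − 180 = 36.569°.
Going east by 36.569° from -119.500° reaches -82.931° without touching 180°.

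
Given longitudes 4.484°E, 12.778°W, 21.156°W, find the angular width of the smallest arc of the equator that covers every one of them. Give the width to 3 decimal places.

Sort the longitudes: -21.156°, -12.778°, +4.484°.
Eastward gaps between consecutive values (wrapping around): 8.378°, 17.262°, 334.360°.
Largest gap = 334.360° ⇒ minimal covering band is its complement: 360° − 334.360° = 25.640°.
Band runs from -21.156° eastward to +4.484°.

25.640°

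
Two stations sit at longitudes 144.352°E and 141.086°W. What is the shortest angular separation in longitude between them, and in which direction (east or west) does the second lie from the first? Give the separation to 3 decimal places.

Raw difference: -141.086 − 144.352 = -285.438°.
Normalise into (−180°, 180°]: -285.438° + 360° = 74.562°.
Positive ⇒ the second point lies to the east; separation 74.562°.

74.562° east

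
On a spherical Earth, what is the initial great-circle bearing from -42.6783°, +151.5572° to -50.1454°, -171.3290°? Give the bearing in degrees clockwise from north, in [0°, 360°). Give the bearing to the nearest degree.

119°

Δλ = -171.3290 − 151.5572 = -322.8862°; wrapped into (−180°, 180°]: 37.1138°.
θ = atan2( sin Δλ · cos φ₂ , cos φ₁ · sin φ₂ − sin φ₁ · cos φ₂ · cos Δλ )
  = atan2(0.38668, -0.21795) = 119.408° → normalised to [0°, 360°): 119.408°.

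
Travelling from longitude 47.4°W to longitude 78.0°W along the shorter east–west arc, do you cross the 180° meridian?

No

Signed shortest Δλ = ((-78.0 − -47.4 + 180) mod 360) − 180 = -30.6°.
Going west by 30.6° from -47.4° reaches -78.0° without touching 180°.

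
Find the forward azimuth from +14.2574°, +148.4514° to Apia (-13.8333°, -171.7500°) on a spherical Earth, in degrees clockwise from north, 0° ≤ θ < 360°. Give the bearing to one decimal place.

123.8°

Δλ = -171.7500 − 148.4514 = -320.2014°; wrapped into (−180°, 180°]: 39.7986°.
θ = atan2( sin Δλ · cos φ₂ , cos φ₁ · sin φ₂ − sin φ₁ · cos φ₂ · cos Δλ )
  = atan2(0.62153, -0.41546) = 123.761° → normalised to [0°, 360°): 123.761°.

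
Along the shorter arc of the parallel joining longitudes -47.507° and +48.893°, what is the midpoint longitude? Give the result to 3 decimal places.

+0.693°

Signed shortest Δλ from -47.507° to +48.893° is +96.400°.
Midpoint longitude = -47.507° + (+96.400°)/2 = -47.507° + 48.200° = +0.693°.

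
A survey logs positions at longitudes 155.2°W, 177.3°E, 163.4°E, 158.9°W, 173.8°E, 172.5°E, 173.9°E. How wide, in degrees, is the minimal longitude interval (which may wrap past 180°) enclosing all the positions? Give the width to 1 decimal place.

41.4°

Sort the longitudes: -158.9°, -155.2°, +163.4°, +172.5°, +173.8°, +173.9°, +177.3°.
Eastward gaps between consecutive values (wrapping around): 3.7°, 318.6°, 9.1°, 1.3°, 0.1°, 3.4°, 23.8°.
Largest gap = 318.6° ⇒ minimal covering band is its complement: 360° − 318.6° = 41.4°.
Band runs from +163.4° eastward to -155.2°, crossing the antimeridian.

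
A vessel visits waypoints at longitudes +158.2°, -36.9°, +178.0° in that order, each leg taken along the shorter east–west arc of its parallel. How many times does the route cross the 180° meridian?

2

Leg 1: +158.2° → -36.9°, shortest Δλ = 164.9° (east) — crosses 180°.
Leg 2: -36.9° → +178.0°, shortest Δλ = -145.1° (west) — crosses 180°.
Total crossings: 2.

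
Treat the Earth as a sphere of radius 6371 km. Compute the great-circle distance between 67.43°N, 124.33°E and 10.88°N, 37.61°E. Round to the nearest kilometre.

Δλ = 37.61 − 124.33 = -86.72°.
Δφ = 10.88 − 67.43 = -56.55°.
a = sin²(Δφ/2) + cos φ₁ · cos φ₂ · sin²(Δλ/2) = 0.402069.
c = 2·atan2(√a, √(1−a)) = 1.37366 rad → d = 6371·c ≈ 8751.59 km.

8752 km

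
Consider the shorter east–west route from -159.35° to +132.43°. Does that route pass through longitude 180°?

Naïve |132.43 − -159.35| = 291.78° > 180°, so the shorter arc goes the other way round — across 180°.
Signed shortest Δλ = ((132.43 − -159.35 + 180) mod 360) − 180 = -68.22°.
Going west by 68.22° from -159.35° passes through 180° before reaching +132.43°.

Yes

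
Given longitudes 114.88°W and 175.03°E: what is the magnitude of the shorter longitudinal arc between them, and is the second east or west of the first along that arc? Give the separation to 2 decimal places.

Raw difference: 175.03 − -114.88 = 289.91°.
Normalise into (−180°, 180°]: 289.91° − 360° = -70.09°.
Negative ⇒ the second point lies to the west; separation 70.09°.

70.09° west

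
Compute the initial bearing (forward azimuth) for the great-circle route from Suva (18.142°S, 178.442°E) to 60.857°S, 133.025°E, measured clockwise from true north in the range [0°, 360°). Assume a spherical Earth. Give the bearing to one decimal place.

205.6°

Δλ = 133.025 − 178.442 = -45.417°.
θ = atan2( sin Δλ · cos φ₂ , cos φ₁ · sin φ₂ − sin φ₁ · cos φ₂ · cos Δλ )
  = atan2(-0.34685, -0.72355) = -154.388° → normalised to [0°, 360°): 205.612°.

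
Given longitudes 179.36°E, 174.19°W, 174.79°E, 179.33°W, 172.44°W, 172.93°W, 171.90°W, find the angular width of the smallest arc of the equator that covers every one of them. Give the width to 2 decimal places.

Sort the longitudes: -179.33°, -174.19°, -172.93°, -172.44°, -171.90°, +174.79°, +179.36°.
Eastward gaps between consecutive values (wrapping around): 5.14°, 1.26°, 0.49°, 0.54°, 346.69°, 4.57°, 1.31°.
Largest gap = 346.69° ⇒ minimal covering band is its complement: 360° − 346.69° = 13.31°.
Band runs from +174.79° eastward to -171.90°, crossing the antimeridian.

13.31°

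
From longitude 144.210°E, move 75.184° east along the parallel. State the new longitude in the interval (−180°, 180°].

140.606°W

Start at +144.210°; shift +75.184° → +219.394°.
+219.394° lies outside (−180°, 180°]; subtract 360° → -140.606°.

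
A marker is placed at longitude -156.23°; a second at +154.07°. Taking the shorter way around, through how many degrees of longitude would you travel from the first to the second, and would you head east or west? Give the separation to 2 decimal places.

Raw difference: 154.07 − -156.23 = 310.3°.
Normalise into (−180°, 180°]: 310.3° − 360° = -49.7°.
Negative ⇒ the second point lies to the west; separation 49.70°.

49.70° west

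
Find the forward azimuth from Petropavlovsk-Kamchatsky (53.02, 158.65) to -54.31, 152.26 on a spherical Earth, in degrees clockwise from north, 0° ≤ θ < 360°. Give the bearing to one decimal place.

Δλ = 152.26 − 158.65 = -6.39°.
θ = atan2( sin Δλ · cos φ₂ , cos φ₁ · sin φ₂ − sin φ₁ · cos φ₂ · cos Δλ )
  = atan2(-0.06493, -0.95171) = -176.097° → normalised to [0°, 360°): 183.903°.

183.9°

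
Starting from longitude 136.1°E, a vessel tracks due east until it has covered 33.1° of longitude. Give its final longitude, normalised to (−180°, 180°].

Start at +136.1°; shift +33.1° → +169.2°.
+169.2° already lies in (−180°, 180°].

169.2°E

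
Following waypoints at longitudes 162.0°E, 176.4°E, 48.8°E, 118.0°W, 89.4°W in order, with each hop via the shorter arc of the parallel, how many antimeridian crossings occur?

Leg 1: +162.0° → +176.4°, shortest Δλ = 14.4° (east) — does not cross 180°.
Leg 2: +176.4° → +48.8°, shortest Δλ = -127.6° (west) — does not cross 180°.
Leg 3: +48.8° → -118.0°, shortest Δλ = -166.8° (west) — does not cross 180°.
Leg 4: -118.0° → -89.4°, shortest Δλ = 28.6° (east) — does not cross 180°.
Total crossings: 0.

0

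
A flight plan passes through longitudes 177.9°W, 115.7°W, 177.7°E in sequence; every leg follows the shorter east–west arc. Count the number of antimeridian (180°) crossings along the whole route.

1

Leg 1: -177.9° → -115.7°, shortest Δλ = 62.2° (east) — does not cross 180°.
Leg 2: -115.7° → +177.7°, shortest Δλ = -66.6° (west) — crosses 180°.
Total crossings: 1.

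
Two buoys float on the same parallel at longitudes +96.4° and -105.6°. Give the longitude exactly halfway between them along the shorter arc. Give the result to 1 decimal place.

Signed shortest Δλ from +96.4° to -105.6° is +158.0°.
Midpoint longitude = +96.4° + (+158.0°)/2 = +96.4° + 79.0° = +175.4°.
(The naïve average (+96.4 + -105.6)/2 = -4.6° is on the wrong side of the globe.)

+175.4°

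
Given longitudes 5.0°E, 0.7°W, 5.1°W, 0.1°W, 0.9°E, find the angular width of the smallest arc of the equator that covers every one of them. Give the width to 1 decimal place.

Sort the longitudes: -5.1°, -0.7°, -0.1°, +0.9°, +5.0°.
Eastward gaps between consecutive values (wrapping around): 4.4°, 0.6°, 1.0°, 4.1°, 349.9°.
Largest gap = 349.9° ⇒ minimal covering band is its complement: 360° − 349.9° = 10.1°.
Band runs from -5.1° eastward to +5.0°.

10.1°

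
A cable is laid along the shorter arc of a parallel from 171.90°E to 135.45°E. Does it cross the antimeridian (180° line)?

No

Signed shortest Δλ = ((135.45 − 171.90 + 180) mod 360) − 180 = -36.45°.
Going west by 36.45° from +171.90° reaches +135.45° without touching 180°.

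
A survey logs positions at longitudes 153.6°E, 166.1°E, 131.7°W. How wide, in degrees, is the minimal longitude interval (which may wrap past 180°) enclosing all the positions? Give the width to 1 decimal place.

Sort the longitudes: -131.7°, +153.6°, +166.1°.
Eastward gaps between consecutive values (wrapping around): 285.3°, 12.5°, 62.2°.
Largest gap = 285.3° ⇒ minimal covering band is its complement: 360° − 285.3° = 74.7°.
Band runs from +153.6° eastward to -131.7°, crossing the antimeridian.

74.7°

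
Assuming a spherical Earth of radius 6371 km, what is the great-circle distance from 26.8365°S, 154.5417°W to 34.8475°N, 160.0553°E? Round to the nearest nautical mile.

4512 nmi

Δλ = 160.0553 − -154.5417 = 314.5970°; wrapped into (−180°, 180°]: -45.4030°.
Δφ = 34.8475 − -26.8365 = 61.6840°.
a = sin²(Δφ/2) + cos φ₁ · cos φ₂ · sin²(Δλ/2) = 0.371901.
c = 2·atan2(√a, √(1−a)) = 1.31171 rad → d = 6371·c ≈ 8356.91 km ≈ 4512.37 nmi.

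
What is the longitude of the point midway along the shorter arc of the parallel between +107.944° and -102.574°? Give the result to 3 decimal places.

Signed shortest Δλ from +107.944° to -102.574° is +149.482°.
Midpoint longitude = +107.944° + (+149.482°)/2 = +107.944° + 74.741° = +182.685°.
Normalise into (−180°, 180°]: -177.315°.
(The naïve average (+107.944 + -102.574)/2 = 2.685° is on the wrong side of the globe.)

-177.315°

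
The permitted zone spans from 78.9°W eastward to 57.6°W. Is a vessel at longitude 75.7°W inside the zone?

Yes

Band width going east from -78.9° to -57.6°: ((-57.6 − -78.9) mod 360) = 21.3°.
Offset of -75.7° east of the west edge: ((-75.7 − -78.9) mod 360) = 3.2°.
3.2° ≤ 21.3° ⇒ inside.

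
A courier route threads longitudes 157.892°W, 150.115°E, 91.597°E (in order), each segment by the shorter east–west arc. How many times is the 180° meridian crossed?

Leg 1: -157.892° → +150.115°, shortest Δλ = -51.993° (west) — crosses 180°.
Leg 2: +150.115° → +91.597°, shortest Δλ = -58.518° (west) — does not cross 180°.
Total crossings: 1.

1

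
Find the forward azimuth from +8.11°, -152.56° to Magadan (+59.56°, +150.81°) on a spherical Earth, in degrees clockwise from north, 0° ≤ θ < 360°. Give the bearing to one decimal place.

332.5°

Δλ = 150.81 − -152.56 = 303.37°; wrapped into (−180°, 180°]: -56.63°.
θ = atan2( sin Δλ · cos φ₂ , cos φ₁ · sin φ₂ − sin φ₁ · cos φ₂ · cos Δλ )
  = atan2(-0.42311, 0.81422) = -27.459° → normalised to [0°, 360°): 332.541°.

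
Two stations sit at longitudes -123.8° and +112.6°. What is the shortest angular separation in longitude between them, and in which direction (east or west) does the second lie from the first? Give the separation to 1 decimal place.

Raw difference: 112.6 − -123.8 = 236.4°.
Normalise into (−180°, 180°]: 236.4° − 360° = -123.6°.
Negative ⇒ the second point lies to the west; separation 123.6°.

123.6° west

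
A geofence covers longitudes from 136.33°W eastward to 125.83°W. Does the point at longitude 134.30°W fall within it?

Band width going east from -136.33° to -125.83°: ((-125.83 − -136.33) mod 360) = 10.50°.
Offset of -134.30° east of the west edge: ((-134.30 − -136.33) mod 360) = 2.03°.
2.03° ≤ 10.50° ⇒ inside.

Yes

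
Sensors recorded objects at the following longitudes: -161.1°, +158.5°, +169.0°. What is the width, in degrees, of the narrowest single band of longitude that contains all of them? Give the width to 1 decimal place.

Sort the longitudes: -161.1°, +158.5°, +169.0°.
Eastward gaps between consecutive values (wrapping around): 319.6°, 10.5°, 29.9°.
Largest gap = 319.6° ⇒ minimal covering band is its complement: 360° − 319.6° = 40.4°.
Band runs from +158.5° eastward to -161.1°, crossing the antimeridian.

40.4°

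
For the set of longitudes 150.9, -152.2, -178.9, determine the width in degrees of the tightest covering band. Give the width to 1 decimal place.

Sort the longitudes: -178.9°, -152.2°, +150.9°.
Eastward gaps between consecutive values (wrapping around): 26.7°, 303.1°, 30.2°.
Largest gap = 303.1° ⇒ minimal covering band is its complement: 360° − 303.1° = 56.9°.
Band runs from +150.9° eastward to -152.2°, crossing the antimeridian.

56.9°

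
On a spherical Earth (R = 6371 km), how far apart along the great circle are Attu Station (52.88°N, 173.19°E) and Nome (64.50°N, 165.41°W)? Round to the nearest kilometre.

Δλ = -165.41 − 173.19 = -338.60°; wrapped into (−180°, 180°]: 21.40°.
Δφ = 64.50 − 52.88 = 11.62°.
a = sin²(Δφ/2) + cos φ₁ · cos φ₂ · sin²(Δλ/2) = 0.019204.
c = 2·atan2(√a, √(1−a)) = 0.27805 rad → d = 6371·c ≈ 1771.45 km.

1771 km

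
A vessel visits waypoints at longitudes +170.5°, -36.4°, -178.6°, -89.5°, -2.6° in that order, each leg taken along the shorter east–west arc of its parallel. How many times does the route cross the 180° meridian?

Leg 1: +170.5° → -36.4°, shortest Δλ = 153.1° (east) — crosses 180°.
Leg 2: -36.4° → -178.6°, shortest Δλ = -142.2° (west) — does not cross 180°.
Leg 3: -178.6° → -89.5°, shortest Δλ = 89.1° (east) — does not cross 180°.
Leg 4: -89.5° → -2.6°, shortest Δλ = 86.9° (east) — does not cross 180°.
Total crossings: 1.

1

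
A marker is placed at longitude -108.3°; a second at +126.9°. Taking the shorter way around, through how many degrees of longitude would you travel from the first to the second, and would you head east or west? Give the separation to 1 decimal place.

124.8° west

Raw difference: 126.9 − -108.3 = 235.2°.
Normalise into (−180°, 180°]: 235.2° − 360° = -124.8°.
Negative ⇒ the second point lies to the west; separation 124.8°.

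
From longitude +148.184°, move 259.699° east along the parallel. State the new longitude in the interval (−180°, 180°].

+47.883°

Start at +148.184°; shift +259.699° → +407.883°.
+407.883° lies outside (−180°, 180°]; subtract 360° → +47.883°.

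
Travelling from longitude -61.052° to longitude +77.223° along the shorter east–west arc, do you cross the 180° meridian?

No

Signed shortest Δλ = ((77.223 − -61.052 + 180) mod 360) − 180 = 138.275°.
Going east by 138.275° from -61.052° reaches +77.223° without touching 180°.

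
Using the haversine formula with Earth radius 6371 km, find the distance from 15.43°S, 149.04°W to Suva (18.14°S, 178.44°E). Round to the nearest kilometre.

Δλ = 178.44 − -149.04 = 327.48°; wrapped into (−180°, 180°]: -32.52°.
Δφ = -18.14 − -15.43 = -2.71°.
a = sin²(Δφ/2) + cos φ₁ · cos φ₂ · sin²(Δλ/2) = 0.072375.
c = 2·atan2(√a, √(1−a)) = 0.54476 rad → d = 6371·c ≈ 3470.70 km.

3471 km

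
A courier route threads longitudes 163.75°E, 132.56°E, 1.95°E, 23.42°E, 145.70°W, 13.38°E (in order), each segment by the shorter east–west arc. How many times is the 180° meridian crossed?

0

Leg 1: +163.75° → +132.56°, shortest Δλ = -31.19° (west) — does not cross 180°.
Leg 2: +132.56° → +1.95°, shortest Δλ = -130.61° (west) — does not cross 180°.
Leg 3: +1.95° → +23.42°, shortest Δλ = 21.47° (east) — does not cross 180°.
Leg 4: +23.42° → -145.70°, shortest Δλ = -169.12° (west) — does not cross 180°.
Leg 5: -145.70° → +13.38°, shortest Δλ = 159.08° (east) — does not cross 180°.
Total crossings: 0.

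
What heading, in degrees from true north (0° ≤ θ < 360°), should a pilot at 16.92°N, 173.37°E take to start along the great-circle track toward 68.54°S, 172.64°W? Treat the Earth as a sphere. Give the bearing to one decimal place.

174.9°

Δλ = -172.64 − 173.37 = -346.01°; wrapped into (−180°, 180°]: 13.99°.
θ = atan2( sin Δλ · cos φ₂ , cos φ₁ · sin φ₂ − sin φ₁ · cos φ₂ · cos Δλ )
  = atan2(0.08845, -0.99370) = 174.914° → normalised to [0°, 360°): 174.914°.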